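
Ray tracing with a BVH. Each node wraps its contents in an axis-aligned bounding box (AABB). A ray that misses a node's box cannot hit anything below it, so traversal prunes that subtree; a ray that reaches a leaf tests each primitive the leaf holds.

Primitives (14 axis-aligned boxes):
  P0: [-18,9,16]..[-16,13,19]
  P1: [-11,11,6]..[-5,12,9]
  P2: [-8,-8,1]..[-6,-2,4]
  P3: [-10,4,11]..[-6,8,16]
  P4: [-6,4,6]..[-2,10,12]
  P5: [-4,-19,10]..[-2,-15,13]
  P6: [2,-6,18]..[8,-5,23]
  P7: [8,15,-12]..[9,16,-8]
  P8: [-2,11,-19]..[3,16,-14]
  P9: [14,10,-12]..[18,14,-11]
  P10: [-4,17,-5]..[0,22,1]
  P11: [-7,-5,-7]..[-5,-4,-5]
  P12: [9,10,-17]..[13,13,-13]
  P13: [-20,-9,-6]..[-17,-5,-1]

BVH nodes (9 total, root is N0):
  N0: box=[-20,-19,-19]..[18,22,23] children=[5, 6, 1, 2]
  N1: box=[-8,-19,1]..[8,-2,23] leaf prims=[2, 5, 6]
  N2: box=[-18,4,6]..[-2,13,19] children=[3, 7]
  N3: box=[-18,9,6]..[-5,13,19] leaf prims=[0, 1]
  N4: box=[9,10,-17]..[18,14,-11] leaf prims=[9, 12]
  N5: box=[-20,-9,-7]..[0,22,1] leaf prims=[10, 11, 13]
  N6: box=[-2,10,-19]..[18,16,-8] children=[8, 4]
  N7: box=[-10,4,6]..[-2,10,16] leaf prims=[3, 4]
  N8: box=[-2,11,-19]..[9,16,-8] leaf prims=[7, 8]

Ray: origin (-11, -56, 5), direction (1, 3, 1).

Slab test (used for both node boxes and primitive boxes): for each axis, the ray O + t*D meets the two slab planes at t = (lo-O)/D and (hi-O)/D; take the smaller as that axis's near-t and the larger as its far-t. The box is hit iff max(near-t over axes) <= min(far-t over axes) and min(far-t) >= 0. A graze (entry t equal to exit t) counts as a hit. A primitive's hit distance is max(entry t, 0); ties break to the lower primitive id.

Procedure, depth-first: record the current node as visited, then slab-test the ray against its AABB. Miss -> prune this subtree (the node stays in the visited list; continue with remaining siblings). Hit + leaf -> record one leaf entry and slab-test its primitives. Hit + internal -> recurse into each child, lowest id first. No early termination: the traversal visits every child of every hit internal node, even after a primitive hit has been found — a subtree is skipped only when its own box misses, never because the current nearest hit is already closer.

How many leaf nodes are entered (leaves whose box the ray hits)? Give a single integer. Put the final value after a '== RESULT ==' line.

Traverse from the root:
N0 x:[-9,29] y:[37/3,26] z:[-24,18] -> hit [37/3,18], descend [1, 2, 5, 6]
  N1 x:[3,19] y:[37/3,18] z:[-4,18] -> hit [37/3,18] leaf, test {P2(miss), P5(miss), P6@t=50/3}
  N2 x:[-7,9] y:[20,23] z:[1,14] -> miss, prune
  N5 x:[-9,11] y:[47/3,26] z:[-12,-4] -> miss, prune
  N6 x:[9,29] y:[22,24] z:[-24,-13] -> miss, prune

Summary -> nodes [0, 1, 2, 5, 6]; box-tests=5; leaf-entries=1; first=P6

== RESULT ==
1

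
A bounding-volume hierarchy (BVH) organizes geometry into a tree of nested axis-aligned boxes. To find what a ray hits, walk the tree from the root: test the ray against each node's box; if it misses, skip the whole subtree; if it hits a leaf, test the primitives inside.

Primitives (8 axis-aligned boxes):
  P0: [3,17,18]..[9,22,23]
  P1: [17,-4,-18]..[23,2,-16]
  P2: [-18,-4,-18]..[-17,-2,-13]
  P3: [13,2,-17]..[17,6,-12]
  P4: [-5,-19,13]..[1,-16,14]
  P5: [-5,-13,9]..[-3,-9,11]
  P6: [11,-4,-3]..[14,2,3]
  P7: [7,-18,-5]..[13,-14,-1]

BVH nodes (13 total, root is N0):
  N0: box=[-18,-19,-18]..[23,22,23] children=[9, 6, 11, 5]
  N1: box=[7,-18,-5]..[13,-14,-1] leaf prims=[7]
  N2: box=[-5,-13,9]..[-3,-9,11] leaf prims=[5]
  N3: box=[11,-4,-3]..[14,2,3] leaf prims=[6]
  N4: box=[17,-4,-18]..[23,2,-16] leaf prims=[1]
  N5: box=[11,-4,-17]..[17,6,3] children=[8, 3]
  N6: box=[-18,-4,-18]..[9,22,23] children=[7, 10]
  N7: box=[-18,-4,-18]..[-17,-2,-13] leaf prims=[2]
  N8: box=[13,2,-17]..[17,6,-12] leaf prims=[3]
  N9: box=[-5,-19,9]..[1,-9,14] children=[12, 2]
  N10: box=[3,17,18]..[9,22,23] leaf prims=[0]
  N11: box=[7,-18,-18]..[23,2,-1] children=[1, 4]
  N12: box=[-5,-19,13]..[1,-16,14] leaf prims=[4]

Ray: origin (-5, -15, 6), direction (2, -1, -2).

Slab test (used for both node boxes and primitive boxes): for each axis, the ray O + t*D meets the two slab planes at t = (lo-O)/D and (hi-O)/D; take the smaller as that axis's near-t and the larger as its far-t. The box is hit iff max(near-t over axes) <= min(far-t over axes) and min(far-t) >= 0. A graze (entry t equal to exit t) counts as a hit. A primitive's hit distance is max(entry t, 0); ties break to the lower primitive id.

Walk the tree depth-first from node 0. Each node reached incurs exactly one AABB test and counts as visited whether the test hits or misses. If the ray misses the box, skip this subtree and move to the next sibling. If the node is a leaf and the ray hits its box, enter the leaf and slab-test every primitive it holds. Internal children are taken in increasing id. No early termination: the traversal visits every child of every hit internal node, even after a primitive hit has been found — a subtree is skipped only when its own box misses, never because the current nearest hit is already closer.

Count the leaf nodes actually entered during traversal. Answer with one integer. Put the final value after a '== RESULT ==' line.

Trace the traversal:
N0 x:[-13/2,14] y:[-37,4] z:[-17/2,12] -> hit [-13/2,4], descend [5, 6, 9, 11]
  N5 x:[8,11] y:[-21,-11] z:[3/2,23/2] -> miss, prune
  N6 x:[-13/2,7] y:[-37,-11] z:[-17/2,12] -> miss, prune
  N9 x:[0,3] y:[-6,4] z:[-4,-3/2] -> miss, prune
  N11 x:[6,14] y:[-17,3] z:[7/2,12] -> miss, prune

5 AABB tests over nodes [0, 5, 6, 9, 11]; 0 leaves entered; closest miss.

== RESULT ==
0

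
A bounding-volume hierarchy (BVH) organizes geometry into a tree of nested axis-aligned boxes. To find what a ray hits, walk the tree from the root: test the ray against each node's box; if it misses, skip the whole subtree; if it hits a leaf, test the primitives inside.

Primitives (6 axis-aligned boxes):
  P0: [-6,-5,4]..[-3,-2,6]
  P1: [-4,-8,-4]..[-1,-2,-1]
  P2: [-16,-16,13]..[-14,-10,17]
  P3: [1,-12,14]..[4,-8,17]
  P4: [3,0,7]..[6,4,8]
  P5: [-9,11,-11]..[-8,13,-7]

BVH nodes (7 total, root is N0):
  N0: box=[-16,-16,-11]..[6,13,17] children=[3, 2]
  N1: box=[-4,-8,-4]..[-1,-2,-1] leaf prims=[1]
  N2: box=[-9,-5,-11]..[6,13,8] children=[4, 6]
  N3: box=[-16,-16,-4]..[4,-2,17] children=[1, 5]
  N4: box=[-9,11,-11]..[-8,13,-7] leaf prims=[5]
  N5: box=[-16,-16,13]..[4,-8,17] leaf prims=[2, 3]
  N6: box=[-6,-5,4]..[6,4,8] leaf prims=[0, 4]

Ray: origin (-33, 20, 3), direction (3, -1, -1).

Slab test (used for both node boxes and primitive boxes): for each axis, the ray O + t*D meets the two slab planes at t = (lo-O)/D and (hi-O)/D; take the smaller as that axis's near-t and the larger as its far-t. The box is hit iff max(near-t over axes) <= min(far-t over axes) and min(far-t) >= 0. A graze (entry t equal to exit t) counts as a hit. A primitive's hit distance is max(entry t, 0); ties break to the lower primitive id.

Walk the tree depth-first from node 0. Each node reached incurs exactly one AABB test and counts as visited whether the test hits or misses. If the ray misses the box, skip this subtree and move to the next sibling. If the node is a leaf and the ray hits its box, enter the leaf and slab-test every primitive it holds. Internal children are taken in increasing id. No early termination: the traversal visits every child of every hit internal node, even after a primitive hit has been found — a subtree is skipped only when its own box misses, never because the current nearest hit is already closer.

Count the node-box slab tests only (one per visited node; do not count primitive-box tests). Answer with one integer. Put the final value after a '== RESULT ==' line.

Trace the traversal:
N0 x:[17/3,13] y:[7,36] z:[-14,14] -> hit [7,13], descend [2, 3]
  N2 x:[8,13] y:[7,25] z:[-5,14] -> hit [8,13], descend [4, 6]
    N4 x:[8,25/3] y:[7,9] z:[10,14] -> miss, prune
    N6 x:[9,13] y:[16,25] z:[-5,-1] -> miss, prune
  N3 x:[17/3,37/3] y:[22,36] z:[-14,7] -> miss, prune

Visited [0, 2, 4, 6, 3]. Tests: 5 box, 0 leaf. Nearest: miss.

== RESULT ==
5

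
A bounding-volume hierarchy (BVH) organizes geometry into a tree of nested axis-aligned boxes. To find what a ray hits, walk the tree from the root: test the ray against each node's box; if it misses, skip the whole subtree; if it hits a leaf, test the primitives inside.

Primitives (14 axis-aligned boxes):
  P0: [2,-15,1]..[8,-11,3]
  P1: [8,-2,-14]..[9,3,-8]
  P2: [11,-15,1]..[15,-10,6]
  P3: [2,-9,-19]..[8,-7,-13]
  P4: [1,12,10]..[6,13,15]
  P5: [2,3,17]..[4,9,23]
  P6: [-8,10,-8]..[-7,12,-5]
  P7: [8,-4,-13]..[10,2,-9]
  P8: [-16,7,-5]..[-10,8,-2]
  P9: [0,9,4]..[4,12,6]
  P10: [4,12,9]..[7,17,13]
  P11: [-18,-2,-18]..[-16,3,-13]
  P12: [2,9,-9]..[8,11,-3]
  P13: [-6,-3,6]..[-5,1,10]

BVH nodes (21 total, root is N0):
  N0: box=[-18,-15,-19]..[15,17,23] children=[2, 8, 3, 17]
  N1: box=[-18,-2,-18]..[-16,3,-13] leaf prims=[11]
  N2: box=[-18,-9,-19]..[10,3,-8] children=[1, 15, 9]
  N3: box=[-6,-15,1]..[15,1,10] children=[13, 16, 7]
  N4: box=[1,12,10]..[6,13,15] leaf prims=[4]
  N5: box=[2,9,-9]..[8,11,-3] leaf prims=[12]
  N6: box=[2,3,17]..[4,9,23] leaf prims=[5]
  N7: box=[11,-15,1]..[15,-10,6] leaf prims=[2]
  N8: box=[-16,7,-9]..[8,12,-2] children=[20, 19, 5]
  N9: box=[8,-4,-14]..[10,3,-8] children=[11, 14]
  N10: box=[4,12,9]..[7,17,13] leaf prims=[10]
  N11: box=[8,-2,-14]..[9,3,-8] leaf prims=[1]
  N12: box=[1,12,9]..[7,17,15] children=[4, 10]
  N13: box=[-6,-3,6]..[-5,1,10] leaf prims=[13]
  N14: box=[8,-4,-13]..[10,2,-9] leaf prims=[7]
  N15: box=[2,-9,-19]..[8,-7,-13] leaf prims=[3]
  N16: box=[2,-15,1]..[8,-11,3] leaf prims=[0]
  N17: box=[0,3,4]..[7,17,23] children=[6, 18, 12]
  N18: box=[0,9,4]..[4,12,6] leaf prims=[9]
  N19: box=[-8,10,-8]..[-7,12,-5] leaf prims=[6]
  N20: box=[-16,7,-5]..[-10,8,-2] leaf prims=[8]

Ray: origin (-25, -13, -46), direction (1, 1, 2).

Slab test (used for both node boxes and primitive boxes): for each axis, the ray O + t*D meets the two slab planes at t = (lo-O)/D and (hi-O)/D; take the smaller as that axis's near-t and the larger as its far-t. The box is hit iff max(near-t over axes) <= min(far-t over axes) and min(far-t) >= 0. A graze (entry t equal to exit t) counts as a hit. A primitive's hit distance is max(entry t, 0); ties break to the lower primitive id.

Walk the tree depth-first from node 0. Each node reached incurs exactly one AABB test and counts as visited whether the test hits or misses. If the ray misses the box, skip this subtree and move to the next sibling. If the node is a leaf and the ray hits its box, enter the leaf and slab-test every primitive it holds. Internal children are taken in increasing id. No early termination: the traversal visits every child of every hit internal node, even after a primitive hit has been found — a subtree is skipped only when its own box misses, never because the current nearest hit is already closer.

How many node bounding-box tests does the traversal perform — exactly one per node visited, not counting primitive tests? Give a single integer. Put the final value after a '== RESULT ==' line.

Trace the traversal:
N0 x:[7,40] y:[-2,30] z:[27/2,69/2] -> hit [27/2,30], descend [2, 3, 8, 17]
  N2 x:[7,35] y:[4,16] z:[27/2,19] -> hit [27/2,16], descend [1, 9, 15]
    N1 x:[7,9] y:[11,16] z:[14,33/2] -> miss, prune
    N9 x:[33,35] y:[9,16] z:[16,19] -> miss, prune
    N15 x:[27,33] y:[4,6] z:[27/2,33/2] -> miss, prune
  N3 x:[19,40] y:[-2,14] z:[47/2,28] -> miss, prune
  N8 x:[9,33] y:[20,25] z:[37/2,22] -> hit [20,22], descend [5, 19, 20]
    N5 x:[27,33] y:[22,24] z:[37/2,43/2] -> miss, prune
    N19 x:[17,18] y:[23,25] z:[19,41/2] -> miss, prune
    N20 x:[9,15] y:[20,21] z:[41/2,22] -> miss, prune
  N17 x:[25,32] y:[16,30] z:[25,69/2] -> hit [25,30], descend [6, 12, 18]
    N6 x:[27,29] y:[16,22] z:[63/2,69/2] -> miss, prune
    N12 x:[26,32] y:[25,30] z:[55/2,61/2] -> hit [55/2,30], descend [4, 10]
      N4 x:[26,31] y:[25,26] z:[28,61/2] -> miss, prune
      N10 x:[29,32] y:[25,30] z:[55/2,59/2] -> hit [29,59/2] leaf, test {P10@t=29}
    N18 x:[25,29] y:[22,25] z:[25,26] -> hit [25,25] leaf, test {P9@t=25}

order=[0, 2, 1, 9, 15, 3, 8, 5, 19, 20, 17, 6, 12, 4, 10, 18]  |boxes|=16  |leaves|=2  hit=P9

== RESULT ==
16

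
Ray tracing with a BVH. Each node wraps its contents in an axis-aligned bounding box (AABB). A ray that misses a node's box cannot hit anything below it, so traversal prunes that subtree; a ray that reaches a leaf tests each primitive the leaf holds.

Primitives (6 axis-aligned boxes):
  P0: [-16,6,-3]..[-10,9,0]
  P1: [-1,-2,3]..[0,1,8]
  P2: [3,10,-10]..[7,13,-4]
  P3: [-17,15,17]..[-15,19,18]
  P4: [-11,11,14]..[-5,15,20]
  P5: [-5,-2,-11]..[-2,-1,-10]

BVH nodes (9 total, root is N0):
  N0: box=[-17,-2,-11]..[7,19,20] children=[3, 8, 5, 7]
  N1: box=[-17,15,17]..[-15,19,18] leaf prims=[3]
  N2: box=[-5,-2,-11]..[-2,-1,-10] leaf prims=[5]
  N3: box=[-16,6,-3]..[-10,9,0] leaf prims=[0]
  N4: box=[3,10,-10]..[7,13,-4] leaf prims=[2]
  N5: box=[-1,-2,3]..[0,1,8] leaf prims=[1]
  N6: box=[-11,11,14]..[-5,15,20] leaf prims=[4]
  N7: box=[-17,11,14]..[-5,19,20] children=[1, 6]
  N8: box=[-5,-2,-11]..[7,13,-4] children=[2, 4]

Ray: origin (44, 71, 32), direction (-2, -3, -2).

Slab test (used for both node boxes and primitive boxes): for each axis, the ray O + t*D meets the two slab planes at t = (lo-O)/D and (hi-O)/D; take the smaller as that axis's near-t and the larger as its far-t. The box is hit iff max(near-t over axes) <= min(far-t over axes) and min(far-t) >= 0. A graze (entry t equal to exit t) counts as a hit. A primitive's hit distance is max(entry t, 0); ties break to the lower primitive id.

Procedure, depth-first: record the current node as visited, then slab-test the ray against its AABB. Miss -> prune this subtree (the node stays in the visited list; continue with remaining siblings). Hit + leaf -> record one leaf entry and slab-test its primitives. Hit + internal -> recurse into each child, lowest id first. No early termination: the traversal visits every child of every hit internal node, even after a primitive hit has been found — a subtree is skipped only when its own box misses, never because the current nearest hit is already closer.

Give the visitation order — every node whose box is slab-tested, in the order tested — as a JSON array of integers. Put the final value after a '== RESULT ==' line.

Walk:
N0 x:[37/2,61/2] y:[52/3,73/3] z:[6,43/2] -> hit [37/2,43/2], descend [3, 5, 7, 8]
  N3 x:[27,30] y:[62/3,65/3] z:[16,35/2] -> miss, prune
  N5 x:[22,45/2] y:[70/3,73/3] z:[12,29/2] -> miss, prune
  N7 x:[49/2,61/2] y:[52/3,20] z:[6,9] -> miss, prune
  N8 x:[37/2,49/2] y:[58/3,73/3] z:[18,43/2] -> hit [58/3,43/2], descend [2, 4]
    N2 x:[23,49/2] y:[24,73/3] z:[21,43/2] -> miss, prune
    N4 x:[37/2,41/2] y:[58/3,61/3] z:[18,21] -> hit [58/3,61/3] leaf, test {P2@t=58/3}

order=[0, 3, 5, 7, 8, 2, 4]  |boxes|=7  |leaves|=1  hit=P2

== RESULT ==
[0, 3, 5, 7, 8, 2, 4]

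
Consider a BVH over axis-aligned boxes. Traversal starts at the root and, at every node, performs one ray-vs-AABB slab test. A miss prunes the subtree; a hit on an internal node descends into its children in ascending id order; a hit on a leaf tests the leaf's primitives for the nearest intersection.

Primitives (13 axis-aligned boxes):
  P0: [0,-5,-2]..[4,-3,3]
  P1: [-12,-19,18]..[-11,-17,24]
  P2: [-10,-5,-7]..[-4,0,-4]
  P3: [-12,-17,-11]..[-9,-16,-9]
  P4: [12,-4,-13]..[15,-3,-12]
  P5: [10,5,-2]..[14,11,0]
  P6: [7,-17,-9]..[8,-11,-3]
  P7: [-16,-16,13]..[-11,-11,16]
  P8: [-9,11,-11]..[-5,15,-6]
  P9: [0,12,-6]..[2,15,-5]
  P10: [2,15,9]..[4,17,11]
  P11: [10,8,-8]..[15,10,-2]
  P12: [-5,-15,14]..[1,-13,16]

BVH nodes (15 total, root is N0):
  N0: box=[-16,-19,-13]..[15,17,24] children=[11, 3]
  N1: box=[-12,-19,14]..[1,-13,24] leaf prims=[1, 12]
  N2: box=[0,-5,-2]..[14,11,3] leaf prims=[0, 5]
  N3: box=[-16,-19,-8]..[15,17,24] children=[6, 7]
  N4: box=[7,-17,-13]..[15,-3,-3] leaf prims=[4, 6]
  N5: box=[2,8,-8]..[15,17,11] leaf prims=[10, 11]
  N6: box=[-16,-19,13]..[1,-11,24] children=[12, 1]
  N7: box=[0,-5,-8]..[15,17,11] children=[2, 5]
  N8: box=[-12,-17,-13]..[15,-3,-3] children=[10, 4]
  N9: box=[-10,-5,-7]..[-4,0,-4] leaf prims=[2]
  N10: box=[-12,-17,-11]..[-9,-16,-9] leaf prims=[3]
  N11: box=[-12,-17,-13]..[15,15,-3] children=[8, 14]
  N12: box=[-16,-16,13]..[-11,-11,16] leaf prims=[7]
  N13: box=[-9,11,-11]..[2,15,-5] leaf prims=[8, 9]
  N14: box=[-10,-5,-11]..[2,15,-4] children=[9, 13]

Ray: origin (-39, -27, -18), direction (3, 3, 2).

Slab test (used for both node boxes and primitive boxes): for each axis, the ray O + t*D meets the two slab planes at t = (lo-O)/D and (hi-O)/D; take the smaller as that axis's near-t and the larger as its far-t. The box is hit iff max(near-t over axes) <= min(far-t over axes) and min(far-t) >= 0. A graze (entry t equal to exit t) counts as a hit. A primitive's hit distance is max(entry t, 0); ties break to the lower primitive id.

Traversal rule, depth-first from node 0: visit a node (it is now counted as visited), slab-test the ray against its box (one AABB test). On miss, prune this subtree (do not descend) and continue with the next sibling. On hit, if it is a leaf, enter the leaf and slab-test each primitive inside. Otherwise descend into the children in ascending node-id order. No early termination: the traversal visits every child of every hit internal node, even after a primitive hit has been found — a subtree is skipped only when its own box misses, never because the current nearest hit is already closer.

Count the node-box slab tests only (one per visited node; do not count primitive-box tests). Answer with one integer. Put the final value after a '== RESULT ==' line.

Traverse from the root:
N0 x:[23/3,18] y:[8/3,44/3] z:[5/2,21] -> hit [23/3,44/3], descend [3, 11]
  N3 x:[23/3,18] y:[8/3,44/3] z:[5,21] -> hit [23/3,44/3], descend [6, 7]
    N6 x:[23/3,40/3] y:[8/3,16/3] z:[31/2,21] -> miss, prune
    N7 x:[13,18] y:[22/3,44/3] z:[5,29/2] -> hit [13,29/2], descend [2, 5]
      N2 x:[13,53/3] y:[22/3,38/3] z:[8,21/2] -> miss, prune
      N5 x:[41/3,18] y:[35/3,44/3] z:[5,29/2] -> hit [41/3,29/2] leaf, test {P10@t=14, P11(miss)}
  N11 x:[9,18] y:[10/3,14] z:[5/2,15/2] -> miss, prune

Visited [0, 3, 6, 7, 2, 5, 11]. Tests: 7 box, 1 leaf. Nearest: P10.

== RESULT ==
7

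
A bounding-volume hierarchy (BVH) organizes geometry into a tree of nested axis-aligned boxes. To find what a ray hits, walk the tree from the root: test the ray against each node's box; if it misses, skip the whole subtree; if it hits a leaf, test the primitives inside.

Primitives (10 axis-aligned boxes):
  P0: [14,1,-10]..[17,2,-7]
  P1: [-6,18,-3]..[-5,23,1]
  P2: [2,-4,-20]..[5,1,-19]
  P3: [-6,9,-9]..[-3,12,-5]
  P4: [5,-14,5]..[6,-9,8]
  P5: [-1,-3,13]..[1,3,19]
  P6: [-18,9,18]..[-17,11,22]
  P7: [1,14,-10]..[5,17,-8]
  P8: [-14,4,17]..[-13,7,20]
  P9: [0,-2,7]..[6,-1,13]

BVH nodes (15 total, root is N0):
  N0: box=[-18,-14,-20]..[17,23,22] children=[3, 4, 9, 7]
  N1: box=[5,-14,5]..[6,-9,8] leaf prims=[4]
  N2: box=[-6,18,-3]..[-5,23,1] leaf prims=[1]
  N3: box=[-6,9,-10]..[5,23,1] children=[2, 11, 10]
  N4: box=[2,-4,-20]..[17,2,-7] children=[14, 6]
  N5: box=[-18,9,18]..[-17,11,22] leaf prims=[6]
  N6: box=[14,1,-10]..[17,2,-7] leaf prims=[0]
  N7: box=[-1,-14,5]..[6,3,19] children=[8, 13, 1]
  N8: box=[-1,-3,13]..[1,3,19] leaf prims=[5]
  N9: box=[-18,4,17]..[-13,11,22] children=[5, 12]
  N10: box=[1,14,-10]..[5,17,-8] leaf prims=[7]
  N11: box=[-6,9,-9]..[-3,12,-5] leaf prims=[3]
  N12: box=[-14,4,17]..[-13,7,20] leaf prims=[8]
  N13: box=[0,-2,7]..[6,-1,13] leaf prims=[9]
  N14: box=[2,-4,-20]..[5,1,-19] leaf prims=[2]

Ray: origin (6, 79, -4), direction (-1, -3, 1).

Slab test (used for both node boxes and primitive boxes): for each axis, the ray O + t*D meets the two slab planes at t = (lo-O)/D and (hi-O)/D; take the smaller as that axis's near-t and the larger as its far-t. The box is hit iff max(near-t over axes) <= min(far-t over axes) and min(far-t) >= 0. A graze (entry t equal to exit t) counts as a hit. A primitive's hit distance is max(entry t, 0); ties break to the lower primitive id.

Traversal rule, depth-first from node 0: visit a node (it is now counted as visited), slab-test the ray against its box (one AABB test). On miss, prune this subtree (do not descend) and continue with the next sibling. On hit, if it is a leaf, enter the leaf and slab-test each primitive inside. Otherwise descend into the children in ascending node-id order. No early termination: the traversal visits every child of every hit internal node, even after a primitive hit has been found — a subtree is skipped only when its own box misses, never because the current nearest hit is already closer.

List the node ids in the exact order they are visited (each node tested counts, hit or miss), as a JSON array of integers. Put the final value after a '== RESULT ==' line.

Walk:
N0 x:[-11,24] y:[56/3,31] z:[-16,26] -> hit [56/3,24], descend [3, 4, 7, 9]
  N3 x:[1,12] y:[56/3,70/3] z:[-6,5] -> miss, prune
  N4 x:[-11,4] y:[77/3,83/3] z:[-16,-3] -> miss, prune
  N7 x:[0,7] y:[76/3,31] z:[9,23] -> miss, prune
  N9 x:[19,24] y:[68/3,25] z:[21,26] -> hit [68/3,24], descend [5, 12]
    N5 x:[23,24] y:[68/3,70/3] z:[22,26] -> hit [23,70/3] leaf, test {P6@t=23}
    N12 x:[19,20] y:[24,25] z:[21,24] -> miss, prune

Summary -> nodes [0, 3, 4, 7, 9, 5, 12]; box-tests=7; leaf-entries=1; first=P6

== RESULT ==
[0, 3, 4, 7, 9, 5, 12]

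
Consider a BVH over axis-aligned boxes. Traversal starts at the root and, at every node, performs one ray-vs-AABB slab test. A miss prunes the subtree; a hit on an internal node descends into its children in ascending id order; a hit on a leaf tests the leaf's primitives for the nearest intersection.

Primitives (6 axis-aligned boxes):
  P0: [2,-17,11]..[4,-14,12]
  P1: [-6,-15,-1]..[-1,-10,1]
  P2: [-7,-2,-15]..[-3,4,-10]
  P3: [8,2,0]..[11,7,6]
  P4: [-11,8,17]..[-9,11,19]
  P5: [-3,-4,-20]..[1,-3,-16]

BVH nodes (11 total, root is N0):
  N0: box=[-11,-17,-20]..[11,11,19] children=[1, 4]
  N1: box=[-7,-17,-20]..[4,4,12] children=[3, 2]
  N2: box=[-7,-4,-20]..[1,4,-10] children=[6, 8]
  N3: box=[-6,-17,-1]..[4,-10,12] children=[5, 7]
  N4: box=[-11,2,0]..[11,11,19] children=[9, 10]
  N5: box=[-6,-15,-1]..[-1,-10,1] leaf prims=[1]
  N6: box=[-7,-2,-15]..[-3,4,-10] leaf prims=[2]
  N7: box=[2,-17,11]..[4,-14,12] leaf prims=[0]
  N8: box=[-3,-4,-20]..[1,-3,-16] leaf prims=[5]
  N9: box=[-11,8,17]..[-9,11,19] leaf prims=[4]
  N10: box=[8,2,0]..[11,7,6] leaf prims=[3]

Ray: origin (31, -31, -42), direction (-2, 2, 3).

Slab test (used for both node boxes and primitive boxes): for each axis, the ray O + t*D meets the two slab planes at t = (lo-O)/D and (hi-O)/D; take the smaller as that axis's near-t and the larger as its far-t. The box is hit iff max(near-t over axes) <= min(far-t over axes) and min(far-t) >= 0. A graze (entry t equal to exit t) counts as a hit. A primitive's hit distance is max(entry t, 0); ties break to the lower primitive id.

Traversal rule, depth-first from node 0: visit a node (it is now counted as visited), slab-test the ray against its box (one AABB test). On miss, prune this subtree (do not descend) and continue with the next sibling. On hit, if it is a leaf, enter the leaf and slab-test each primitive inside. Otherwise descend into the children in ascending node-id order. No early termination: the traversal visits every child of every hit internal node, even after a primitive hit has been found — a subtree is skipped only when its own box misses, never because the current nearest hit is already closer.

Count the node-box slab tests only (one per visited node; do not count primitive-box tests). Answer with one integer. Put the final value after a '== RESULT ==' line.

Traverse from the root:
N0 x:[10,21] y:[7,21] z:[22/3,61/3] -> hit [10,61/3], descend [1, 4]
  N1 x:[27/2,19] y:[7,35/2] z:[22/3,18] -> hit [27/2,35/2], descend [2, 3]
    N2 x:[15,19] y:[27/2,35/2] z:[22/3,32/3] -> miss, prune
    N3 x:[27/2,37/2] y:[7,21/2] z:[41/3,18] -> miss, prune
  N4 x:[10,21] y:[33/2,21] z:[14,61/3] -> hit [33/2,61/3], descend [9, 10]
    N9 x:[20,21] y:[39/2,21] z:[59/3,61/3] -> hit [20,61/3] leaf, test {P4@t=20}
    N10 x:[10,23/2] y:[33/2,19] z:[14,16] -> miss, prune

7 AABB tests over nodes [0, 1, 2, 3, 4, 9, 10]; 1 leaf entered; closest P4.

== RESULT ==
7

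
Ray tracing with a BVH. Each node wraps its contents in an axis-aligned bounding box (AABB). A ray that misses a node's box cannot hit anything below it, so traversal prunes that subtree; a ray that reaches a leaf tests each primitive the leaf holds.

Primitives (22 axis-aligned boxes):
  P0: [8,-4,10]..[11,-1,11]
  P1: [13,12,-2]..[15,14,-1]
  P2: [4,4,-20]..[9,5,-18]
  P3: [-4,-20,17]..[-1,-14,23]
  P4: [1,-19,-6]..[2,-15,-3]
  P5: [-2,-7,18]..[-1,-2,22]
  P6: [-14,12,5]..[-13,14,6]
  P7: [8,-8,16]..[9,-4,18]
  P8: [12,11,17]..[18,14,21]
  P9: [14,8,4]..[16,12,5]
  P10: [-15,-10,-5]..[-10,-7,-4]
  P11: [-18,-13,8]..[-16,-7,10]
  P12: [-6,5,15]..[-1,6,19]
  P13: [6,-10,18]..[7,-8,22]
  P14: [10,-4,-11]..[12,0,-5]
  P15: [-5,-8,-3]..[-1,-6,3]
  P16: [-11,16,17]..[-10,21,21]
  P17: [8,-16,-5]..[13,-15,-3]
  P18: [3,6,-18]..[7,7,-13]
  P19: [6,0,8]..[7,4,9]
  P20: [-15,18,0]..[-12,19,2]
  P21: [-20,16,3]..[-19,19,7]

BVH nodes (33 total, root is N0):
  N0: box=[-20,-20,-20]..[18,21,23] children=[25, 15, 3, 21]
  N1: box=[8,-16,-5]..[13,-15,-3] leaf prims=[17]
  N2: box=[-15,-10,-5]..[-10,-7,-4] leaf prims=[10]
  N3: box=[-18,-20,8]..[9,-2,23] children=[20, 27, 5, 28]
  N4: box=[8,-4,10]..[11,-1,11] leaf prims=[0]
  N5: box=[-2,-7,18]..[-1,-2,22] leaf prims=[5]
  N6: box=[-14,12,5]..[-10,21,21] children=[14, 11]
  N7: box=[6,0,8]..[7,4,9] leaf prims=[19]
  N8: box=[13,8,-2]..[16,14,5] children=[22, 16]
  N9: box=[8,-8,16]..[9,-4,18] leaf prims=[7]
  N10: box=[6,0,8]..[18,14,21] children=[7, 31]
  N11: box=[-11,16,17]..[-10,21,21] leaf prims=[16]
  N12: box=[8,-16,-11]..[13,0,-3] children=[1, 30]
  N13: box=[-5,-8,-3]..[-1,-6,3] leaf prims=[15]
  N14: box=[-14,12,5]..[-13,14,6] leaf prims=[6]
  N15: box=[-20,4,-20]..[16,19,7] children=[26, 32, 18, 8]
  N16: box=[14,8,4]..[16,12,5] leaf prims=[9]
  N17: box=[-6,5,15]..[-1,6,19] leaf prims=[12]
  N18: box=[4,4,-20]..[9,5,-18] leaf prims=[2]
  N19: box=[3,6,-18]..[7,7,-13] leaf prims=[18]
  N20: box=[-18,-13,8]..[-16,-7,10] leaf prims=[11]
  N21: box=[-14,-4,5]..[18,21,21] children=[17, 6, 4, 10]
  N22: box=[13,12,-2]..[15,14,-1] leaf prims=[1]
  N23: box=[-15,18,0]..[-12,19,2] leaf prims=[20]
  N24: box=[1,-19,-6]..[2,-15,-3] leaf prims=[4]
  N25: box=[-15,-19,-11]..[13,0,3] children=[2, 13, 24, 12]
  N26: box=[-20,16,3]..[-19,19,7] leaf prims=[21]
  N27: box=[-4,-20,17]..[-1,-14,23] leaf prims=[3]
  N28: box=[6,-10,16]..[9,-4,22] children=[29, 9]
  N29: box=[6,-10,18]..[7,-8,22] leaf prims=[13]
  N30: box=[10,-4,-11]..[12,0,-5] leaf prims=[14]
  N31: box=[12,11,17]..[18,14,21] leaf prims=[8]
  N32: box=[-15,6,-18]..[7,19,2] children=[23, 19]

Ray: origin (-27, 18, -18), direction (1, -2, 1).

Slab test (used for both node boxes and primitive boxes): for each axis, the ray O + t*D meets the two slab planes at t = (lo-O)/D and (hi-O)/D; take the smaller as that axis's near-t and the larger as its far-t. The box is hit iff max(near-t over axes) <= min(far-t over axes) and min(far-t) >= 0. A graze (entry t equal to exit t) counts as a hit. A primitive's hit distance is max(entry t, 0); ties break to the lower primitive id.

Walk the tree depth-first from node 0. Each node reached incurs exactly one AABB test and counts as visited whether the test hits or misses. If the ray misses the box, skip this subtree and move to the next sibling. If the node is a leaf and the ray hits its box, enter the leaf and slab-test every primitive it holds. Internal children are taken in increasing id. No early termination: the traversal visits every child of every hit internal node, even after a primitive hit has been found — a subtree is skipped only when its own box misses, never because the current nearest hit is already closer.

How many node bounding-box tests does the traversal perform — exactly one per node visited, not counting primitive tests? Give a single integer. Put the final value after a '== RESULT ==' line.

Trace the traversal:
N0 x:[7,45] y:[-3/2,19] z:[-2,41] -> hit [7,19], descend [3, 15, 21, 25]
  N3 x:[9,36] y:[10,19] z:[26,41] -> miss, prune
  N15 x:[7,43] y:[-1/2,7] z:[-2,25] -> hit [7,7], descend [8, 18, 26, 32]
    N8 x:[40,43] y:[2,5] z:[16,23] -> miss, prune
    N18 x:[31,36] y:[13/2,7] z:[-2,0] -> miss, prune
    N26 x:[7,8] y:[-1/2,1] z:[21,25] -> miss, prune
    N32 x:[12,34] y:[-1/2,6] z:[0,20] -> miss, prune
  N21 x:[13,45] y:[-3/2,11] z:[23,39] -> miss, prune
  N25 x:[12,40] y:[9,37/2] z:[7,21] -> hit [12,37/2], descend [2, 12, 13, 24]
    N2 x:[12,17] y:[25/2,14] z:[13,14] -> hit [13,14] leaf, test {P10@t=13}
    N12 x:[35,40] y:[9,17] z:[7,15] -> miss, prune
    N13 x:[22,26] y:[12,13] z:[15,21] -> miss, prune
    N24 x:[28,29] y:[33/2,37/2] z:[12,15] -> miss, prune

Summary -> nodes [0, 3, 15, 8, 18, 26, 32, 21, 25, 2, 12, 13, 24]; box-tests=13; leaf-entries=1; first=P10

== RESULT ==
13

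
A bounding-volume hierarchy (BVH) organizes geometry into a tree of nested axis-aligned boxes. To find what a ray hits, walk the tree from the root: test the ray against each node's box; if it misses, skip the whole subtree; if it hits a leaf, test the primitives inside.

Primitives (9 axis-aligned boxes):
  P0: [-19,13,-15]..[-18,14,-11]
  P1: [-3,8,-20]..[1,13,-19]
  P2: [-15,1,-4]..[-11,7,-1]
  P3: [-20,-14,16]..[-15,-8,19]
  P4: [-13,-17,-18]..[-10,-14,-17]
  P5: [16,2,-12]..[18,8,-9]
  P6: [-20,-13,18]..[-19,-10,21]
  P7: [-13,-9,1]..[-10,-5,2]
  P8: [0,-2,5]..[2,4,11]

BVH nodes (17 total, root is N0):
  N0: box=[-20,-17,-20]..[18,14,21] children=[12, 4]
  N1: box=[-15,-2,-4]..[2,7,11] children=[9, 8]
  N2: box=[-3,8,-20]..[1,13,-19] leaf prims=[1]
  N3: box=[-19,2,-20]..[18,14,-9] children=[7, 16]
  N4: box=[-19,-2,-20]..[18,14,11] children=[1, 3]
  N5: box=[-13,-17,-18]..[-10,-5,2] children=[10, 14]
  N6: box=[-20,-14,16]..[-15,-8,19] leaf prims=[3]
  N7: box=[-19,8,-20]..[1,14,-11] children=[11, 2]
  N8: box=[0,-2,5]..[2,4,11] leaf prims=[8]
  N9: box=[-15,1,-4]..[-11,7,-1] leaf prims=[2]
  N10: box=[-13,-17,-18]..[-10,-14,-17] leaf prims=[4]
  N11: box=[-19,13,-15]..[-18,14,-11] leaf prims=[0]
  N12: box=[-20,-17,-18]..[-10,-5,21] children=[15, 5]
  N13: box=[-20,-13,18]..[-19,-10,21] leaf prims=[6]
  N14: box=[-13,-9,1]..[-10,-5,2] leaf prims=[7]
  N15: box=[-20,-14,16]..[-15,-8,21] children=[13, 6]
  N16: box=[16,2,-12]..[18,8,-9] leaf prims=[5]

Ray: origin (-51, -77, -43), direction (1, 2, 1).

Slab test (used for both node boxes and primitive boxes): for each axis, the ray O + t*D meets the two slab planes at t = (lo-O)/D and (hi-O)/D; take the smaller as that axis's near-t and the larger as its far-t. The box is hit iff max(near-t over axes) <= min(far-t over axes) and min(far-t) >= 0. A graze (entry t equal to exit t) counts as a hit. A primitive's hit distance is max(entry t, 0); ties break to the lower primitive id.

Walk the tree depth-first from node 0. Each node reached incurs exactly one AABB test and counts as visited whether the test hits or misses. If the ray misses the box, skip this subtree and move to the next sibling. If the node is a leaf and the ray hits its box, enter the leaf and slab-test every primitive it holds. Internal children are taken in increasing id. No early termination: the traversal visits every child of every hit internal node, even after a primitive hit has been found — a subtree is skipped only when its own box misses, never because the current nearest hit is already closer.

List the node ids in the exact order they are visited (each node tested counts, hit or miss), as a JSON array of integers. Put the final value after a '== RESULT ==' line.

Trace the traversal:
N0 x:[31,69] y:[30,91/2] z:[23,64] -> hit [31,91/2], descend [4, 12]
  N4 x:[32,69] y:[75/2,91/2] z:[23,54] -> hit [75/2,91/2], descend [1, 3]
    N1 x:[36,53] y:[75/2,42] z:[39,54] -> hit [39,42], descend [8, 9]
      N8 x:[51,53] y:[75/2,81/2] z:[48,54] -> miss, prune
      N9 x:[36,40] y:[39,42] z:[39,42] -> hit [39,40] leaf, test {P2@t=39}
    N3 x:[32,69] y:[79/2,91/2] z:[23,34] -> miss, prune
  N12 x:[31,41] y:[30,36] z:[25,64] -> hit [31,36], descend [5, 15]
    N5 x:[38,41] y:[30,36] z:[25,45] -> miss, prune
    N15 x:[31,36] y:[63/2,69/2] z:[59,64] -> miss, prune

Summary -> nodes [0, 4, 1, 8, 9, 3, 12, 5, 15]; box-tests=9; leaf-entries=1; first=P2

== RESULT ==
[0, 4, 1, 8, 9, 3, 12, 5, 15]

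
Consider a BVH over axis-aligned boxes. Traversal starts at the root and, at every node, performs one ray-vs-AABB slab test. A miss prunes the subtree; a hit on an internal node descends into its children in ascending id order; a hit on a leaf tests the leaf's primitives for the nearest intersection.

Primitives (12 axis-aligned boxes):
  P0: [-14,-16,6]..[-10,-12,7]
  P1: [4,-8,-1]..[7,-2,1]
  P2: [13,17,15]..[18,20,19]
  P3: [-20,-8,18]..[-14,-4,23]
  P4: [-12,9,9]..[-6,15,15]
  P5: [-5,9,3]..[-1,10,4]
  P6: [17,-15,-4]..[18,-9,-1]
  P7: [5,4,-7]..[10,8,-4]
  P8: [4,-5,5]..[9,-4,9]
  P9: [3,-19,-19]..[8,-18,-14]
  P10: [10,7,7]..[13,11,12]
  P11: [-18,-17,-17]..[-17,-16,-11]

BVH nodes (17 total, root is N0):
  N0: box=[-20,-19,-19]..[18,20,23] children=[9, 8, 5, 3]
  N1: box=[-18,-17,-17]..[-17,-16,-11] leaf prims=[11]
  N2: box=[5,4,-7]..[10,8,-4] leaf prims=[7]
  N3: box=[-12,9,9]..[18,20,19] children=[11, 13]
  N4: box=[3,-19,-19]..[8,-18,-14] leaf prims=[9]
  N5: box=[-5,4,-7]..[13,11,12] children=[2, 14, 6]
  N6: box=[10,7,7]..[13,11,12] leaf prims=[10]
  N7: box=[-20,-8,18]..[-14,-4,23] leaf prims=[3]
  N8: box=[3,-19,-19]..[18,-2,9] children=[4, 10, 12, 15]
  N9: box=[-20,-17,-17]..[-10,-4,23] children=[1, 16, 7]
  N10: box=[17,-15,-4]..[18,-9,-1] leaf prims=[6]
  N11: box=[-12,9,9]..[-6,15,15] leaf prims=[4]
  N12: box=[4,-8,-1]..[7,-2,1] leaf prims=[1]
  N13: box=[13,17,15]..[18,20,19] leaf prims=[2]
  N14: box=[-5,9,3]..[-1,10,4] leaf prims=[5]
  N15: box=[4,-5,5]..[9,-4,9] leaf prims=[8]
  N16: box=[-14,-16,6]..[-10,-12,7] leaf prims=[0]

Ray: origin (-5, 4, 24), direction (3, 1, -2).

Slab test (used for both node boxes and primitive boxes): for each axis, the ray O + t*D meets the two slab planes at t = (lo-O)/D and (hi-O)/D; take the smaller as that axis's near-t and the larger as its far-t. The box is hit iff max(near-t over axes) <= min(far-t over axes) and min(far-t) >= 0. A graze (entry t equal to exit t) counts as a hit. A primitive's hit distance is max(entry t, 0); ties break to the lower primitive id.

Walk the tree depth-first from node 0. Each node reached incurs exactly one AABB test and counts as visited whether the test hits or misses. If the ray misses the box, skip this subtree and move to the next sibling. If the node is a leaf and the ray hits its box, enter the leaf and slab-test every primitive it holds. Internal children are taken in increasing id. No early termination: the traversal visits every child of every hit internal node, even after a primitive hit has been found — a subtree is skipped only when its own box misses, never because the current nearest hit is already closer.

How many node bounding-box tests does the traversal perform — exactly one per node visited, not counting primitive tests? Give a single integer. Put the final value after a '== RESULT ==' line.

Walk:
N0 x:[-5,23/3] y:[-23,16] z:[1/2,43/2] -> hit [1/2,23/3], descend [3, 5, 8, 9]
  N3 x:[-7/3,23/3] y:[5,16] z:[5/2,15/2] -> hit [5,15/2], descend [11, 13]
    N11 x:[-7/3,-1/3] y:[5,11] z:[9/2,15/2] -> miss, prune
    N13 x:[6,23/3] y:[13,16] z:[5/2,9/2] -> miss, prune
  N5 x:[0,6] y:[0,7] z:[6,31/2] -> hit [6,6], descend [2, 6, 14]
    N2 x:[10/3,5] y:[0,4] z:[14,31/2] -> miss, prune
    N6 x:[5,6] y:[3,7] z:[6,17/2] -> hit [6,6] leaf, test {P10@t=6}
    N14 x:[0,4/3] y:[5,6] z:[10,21/2] -> miss, prune
  N8 x:[8/3,23/3] y:[-23,-6] z:[15/2,43/2] -> miss, prune
  N9 x:[-5,-5/3] y:[-21,-8] z:[1/2,41/2] -> miss, prune

Visited [0, 3, 11, 13, 5, 2, 6, 14, 8, 9]. Tests: 10 box, 1 leaf. Nearest: P10.

== RESULT ==
10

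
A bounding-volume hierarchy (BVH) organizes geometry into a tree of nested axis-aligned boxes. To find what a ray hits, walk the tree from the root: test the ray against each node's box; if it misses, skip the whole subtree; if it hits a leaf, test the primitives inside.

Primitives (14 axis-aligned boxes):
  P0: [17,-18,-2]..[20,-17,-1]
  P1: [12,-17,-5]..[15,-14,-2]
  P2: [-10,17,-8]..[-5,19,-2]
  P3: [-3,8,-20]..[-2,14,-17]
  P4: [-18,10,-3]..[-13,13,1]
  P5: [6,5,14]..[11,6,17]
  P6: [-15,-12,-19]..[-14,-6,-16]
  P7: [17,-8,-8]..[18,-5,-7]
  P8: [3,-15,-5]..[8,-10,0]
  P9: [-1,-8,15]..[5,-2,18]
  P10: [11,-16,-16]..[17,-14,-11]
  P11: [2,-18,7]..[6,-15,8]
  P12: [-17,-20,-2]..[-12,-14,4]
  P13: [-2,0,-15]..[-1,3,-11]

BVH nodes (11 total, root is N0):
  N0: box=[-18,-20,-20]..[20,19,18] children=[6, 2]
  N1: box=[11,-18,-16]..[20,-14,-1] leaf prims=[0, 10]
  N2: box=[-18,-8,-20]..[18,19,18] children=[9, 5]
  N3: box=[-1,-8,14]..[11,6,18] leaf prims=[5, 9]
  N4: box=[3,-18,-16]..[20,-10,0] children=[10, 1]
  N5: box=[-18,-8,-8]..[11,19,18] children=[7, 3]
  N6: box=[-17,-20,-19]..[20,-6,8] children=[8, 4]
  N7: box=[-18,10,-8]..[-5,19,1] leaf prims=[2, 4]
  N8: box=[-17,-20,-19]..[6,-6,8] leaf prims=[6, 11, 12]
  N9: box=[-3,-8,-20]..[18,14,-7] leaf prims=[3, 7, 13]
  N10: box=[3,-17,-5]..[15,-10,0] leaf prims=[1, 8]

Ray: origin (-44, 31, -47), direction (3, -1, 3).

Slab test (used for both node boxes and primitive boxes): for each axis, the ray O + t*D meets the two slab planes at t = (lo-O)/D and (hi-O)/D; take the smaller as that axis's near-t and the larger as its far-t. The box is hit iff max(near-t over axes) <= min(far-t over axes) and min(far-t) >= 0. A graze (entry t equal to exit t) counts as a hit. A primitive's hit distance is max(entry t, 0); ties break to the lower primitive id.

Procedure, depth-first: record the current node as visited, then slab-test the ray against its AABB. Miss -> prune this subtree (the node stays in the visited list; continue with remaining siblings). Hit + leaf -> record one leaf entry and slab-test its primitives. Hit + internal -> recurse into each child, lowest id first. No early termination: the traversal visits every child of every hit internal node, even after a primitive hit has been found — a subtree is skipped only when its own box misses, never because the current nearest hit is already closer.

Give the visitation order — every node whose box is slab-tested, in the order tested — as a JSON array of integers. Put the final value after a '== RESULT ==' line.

Traverse from the root:
N0 x:[26/3,64/3] y:[12,51] z:[9,65/3] -> hit [12,64/3], descend [2, 6]
  N2 x:[26/3,62/3] y:[12,39] z:[9,65/3] -> hit [12,62/3], descend [5, 9]
    N5 x:[26/3,55/3] y:[12,39] z:[13,65/3] -> hit [13,55/3], descend [3, 7]
      N3 x:[43/3,55/3] y:[25,39] z:[61/3,65/3] -> miss, prune
      N7 x:[26/3,13] y:[12,21] z:[13,16] -> hit [13,13] leaf, test {P2@t=13, P4(miss)}
    N9 x:[41/3,62/3] y:[17,39] z:[9,40/3] -> miss, prune
  N6 x:[9,64/3] y:[37,51] z:[28/3,55/3] -> miss, prune

Visited [0, 2, 5, 3, 7, 9, 6]. Tests: 7 box, 1 leaf. Nearest: P2.

== RESULT ==
[0, 2, 5, 3, 7, 9, 6]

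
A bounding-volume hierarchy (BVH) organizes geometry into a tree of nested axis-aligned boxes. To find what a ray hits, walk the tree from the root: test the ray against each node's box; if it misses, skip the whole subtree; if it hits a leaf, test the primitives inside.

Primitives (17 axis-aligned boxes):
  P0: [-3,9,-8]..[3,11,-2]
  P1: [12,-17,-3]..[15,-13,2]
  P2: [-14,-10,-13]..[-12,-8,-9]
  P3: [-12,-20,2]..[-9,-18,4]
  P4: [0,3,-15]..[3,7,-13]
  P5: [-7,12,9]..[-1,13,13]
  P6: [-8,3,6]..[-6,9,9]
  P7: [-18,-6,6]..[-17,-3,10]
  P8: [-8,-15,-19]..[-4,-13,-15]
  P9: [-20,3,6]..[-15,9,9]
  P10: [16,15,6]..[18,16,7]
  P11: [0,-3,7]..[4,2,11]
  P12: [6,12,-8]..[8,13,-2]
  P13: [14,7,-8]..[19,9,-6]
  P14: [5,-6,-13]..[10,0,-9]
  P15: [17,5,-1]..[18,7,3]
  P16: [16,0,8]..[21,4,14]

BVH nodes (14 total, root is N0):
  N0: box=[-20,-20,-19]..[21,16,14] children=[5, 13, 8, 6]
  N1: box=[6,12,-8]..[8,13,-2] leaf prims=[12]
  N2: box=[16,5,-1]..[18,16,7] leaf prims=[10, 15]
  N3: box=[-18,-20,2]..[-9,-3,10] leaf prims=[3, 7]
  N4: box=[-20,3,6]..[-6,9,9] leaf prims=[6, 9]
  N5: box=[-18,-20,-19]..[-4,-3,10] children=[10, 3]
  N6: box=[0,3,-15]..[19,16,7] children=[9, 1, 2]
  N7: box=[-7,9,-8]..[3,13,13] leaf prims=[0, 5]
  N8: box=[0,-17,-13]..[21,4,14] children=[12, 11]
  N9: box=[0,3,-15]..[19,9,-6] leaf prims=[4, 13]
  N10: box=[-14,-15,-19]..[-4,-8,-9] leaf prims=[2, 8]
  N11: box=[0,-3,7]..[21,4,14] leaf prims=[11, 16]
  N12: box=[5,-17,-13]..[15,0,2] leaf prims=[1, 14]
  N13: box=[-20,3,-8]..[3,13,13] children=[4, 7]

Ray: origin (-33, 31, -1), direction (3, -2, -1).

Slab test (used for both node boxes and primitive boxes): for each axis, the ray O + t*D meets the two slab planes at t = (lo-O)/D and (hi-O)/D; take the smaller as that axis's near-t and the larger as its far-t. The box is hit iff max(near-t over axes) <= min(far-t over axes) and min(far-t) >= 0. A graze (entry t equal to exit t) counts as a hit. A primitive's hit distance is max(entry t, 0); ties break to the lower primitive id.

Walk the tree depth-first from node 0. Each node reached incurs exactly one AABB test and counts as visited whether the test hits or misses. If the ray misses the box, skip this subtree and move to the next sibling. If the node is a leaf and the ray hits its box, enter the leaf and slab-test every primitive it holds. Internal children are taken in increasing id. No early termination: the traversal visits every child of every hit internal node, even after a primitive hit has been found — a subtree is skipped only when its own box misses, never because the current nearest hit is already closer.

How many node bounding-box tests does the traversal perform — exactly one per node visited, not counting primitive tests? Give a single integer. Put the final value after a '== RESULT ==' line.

Walk:
N0 x:[13/3,18] y:[15/2,51/2] z:[-15,18] -> hit [15/2,18], descend [5, 6, 8, 13]
  N5 x:[5,29/3] y:[17,51/2] z:[-11,18] -> miss, prune
  N6 x:[11,52/3] y:[15/2,14] z:[-8,14] -> hit [11,14], descend [1, 2, 9]
    N1 x:[13,41/3] y:[9,19/2] z:[1,7] -> miss, prune
    N2 x:[49/3,17] y:[15/2,13] z:[-8,0] -> miss, prune
    N9 x:[11,52/3] y:[11,14] z:[5,14] -> hit [11,14] leaf, test {P4@t=12, P13(miss)}
  N8 x:[11,18] y:[27/2,24] z:[-15,12] -> miss, prune
  N13 x:[13/3,12] y:[9,14] z:[-14,7] -> miss, prune

8 AABB tests over nodes [0, 5, 6, 1, 2, 9, 8, 13]; 1 leaf entered; closest P4.

== RESULT ==
8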